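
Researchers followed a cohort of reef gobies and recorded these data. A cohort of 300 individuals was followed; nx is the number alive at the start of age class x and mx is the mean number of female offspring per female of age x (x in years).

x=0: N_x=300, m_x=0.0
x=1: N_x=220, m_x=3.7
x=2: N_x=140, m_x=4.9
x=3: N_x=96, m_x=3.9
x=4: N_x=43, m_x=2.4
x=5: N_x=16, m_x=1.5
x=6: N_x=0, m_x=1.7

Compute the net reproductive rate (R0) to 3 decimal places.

lx = nx/n0 = nx/300: 1, 0.73333…, 0.46667…, 0.32, 0.14333…, 0.05333…, 0
lx·mx by age: 0, 2.713333…, 2.286667…, 1.248, 0.344…, 0.08…, 0
R0 = Σ lx·mx = 6.672… → 6.672

6.672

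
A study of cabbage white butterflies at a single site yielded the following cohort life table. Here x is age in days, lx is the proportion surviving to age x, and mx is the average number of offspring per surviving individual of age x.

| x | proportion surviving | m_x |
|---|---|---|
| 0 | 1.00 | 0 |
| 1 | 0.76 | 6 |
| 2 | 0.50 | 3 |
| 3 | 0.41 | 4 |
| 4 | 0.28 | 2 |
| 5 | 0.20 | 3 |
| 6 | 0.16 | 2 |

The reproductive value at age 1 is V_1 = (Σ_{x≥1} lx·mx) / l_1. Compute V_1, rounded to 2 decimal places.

lx·mx for x ≥ 1: 4.56, 1.5, 1.64, 0.56, 0.6, 0.32 → sum = 9.18
V_1 = 9.18 / l_1 = 9.18 / 0.76 = 12.078947… → 12.08

12.08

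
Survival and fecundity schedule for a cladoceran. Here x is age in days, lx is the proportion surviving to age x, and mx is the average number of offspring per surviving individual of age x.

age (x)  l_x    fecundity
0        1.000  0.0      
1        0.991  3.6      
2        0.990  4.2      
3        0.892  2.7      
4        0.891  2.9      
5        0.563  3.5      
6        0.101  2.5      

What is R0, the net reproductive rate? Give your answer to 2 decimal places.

14.94

lx·mx by age: 0, 3.5676, 4.158, 2.4084, 2.5839, 1.9705, 0.2525
R0 = Σ lx·mx = 14.9409 → 14.94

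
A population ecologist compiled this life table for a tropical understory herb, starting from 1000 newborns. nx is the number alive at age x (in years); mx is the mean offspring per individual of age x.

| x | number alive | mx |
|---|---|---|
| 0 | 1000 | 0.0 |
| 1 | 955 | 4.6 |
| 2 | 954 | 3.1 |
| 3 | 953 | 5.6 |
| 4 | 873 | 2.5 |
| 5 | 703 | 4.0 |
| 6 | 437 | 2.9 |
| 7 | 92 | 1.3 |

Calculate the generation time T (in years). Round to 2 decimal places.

lx = nx/n0 = nx/1000: 1, 0.955, 0.954, 0.953, 0.873, 0.703, 0.437, 0.092
lx·mx: 0, 4.393, 2.9574, 5.3368, 2.1825, 2.812, 1.2673, 0.1196 → R0 = 19.0686
x·lx·mx: 0, 4.393, 5.9148, 16.0104, 8.73, 14.06, 7.6038, 0.8372 → Σ = 57.5492
T = 57.5492 / 19.0686 = 3.018009… → 3.02

3.02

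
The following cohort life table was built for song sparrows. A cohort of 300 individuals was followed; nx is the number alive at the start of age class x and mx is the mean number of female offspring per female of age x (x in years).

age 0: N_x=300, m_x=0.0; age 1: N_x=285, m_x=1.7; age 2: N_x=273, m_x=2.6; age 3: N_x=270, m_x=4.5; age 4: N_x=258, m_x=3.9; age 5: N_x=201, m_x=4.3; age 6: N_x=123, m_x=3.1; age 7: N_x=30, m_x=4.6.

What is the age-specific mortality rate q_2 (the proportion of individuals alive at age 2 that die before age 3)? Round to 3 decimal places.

0.011

lx = nx/n0 = nx/300: 1, 0.95, 0.91, 0.9, 0.86, 0.67, 0.41, 0.1
q_2 = (l_2 − l_3) / l_2 = (0.91 − 0.9) / 0.91
     = 0.01 / 0.91 = 0.010989… → 0.011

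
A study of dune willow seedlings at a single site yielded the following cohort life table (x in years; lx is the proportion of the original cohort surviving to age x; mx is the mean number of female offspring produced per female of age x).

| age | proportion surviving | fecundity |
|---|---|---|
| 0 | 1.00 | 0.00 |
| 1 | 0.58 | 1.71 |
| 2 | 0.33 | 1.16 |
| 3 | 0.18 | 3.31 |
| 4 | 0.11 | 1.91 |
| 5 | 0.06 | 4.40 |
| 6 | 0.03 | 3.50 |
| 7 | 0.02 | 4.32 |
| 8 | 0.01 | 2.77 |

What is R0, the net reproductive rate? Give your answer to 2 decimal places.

2.66

lx·mx by age: 0, 0.9918, 0.3828, 0.5958, 0.2101, 0.264, 0.105, 0.0864, 0.0277
R0 = Σ lx·mx = 2.6636 → 2.66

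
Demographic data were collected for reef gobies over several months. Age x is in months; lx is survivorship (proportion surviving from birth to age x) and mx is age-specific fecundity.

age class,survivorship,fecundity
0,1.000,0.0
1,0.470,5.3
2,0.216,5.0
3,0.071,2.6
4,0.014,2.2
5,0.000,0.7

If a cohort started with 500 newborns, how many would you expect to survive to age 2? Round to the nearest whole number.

Expected survivors = N0 · l_2 = 500 × 0.216 = 108 → 108

108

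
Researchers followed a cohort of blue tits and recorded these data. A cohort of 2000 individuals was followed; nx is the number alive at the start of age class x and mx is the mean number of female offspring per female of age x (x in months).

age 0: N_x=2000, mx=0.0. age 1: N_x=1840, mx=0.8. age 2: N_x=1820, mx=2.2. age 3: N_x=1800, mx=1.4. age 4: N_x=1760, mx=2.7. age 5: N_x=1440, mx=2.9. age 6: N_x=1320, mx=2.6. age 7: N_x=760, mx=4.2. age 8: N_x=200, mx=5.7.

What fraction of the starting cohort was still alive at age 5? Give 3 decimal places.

l_5 = n_5/n_0 = 1440/2000 = 0.72 → 0.720

0.720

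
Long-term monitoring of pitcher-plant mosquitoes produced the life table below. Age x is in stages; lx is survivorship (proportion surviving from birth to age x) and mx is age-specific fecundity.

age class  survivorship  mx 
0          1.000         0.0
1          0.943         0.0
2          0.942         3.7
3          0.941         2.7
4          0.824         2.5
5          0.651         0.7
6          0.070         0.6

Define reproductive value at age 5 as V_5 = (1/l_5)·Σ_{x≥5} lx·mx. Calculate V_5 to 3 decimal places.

lx·mx for x ≥ 5: 0.4557, 0.042 → sum = 0.4977
V_5 = 0.4977 / l_5 = 0.4977 / 0.651 = 0.764516… → 0.765

0.765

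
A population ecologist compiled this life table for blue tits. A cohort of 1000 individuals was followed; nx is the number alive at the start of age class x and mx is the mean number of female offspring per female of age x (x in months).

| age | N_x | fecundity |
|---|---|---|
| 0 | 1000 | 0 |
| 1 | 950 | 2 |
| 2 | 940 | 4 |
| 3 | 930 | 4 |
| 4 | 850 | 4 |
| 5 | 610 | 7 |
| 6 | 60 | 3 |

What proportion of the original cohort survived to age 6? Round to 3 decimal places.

0.060

l_6 = n_6/n_0 = 60/1000 = 0.06 → 0.060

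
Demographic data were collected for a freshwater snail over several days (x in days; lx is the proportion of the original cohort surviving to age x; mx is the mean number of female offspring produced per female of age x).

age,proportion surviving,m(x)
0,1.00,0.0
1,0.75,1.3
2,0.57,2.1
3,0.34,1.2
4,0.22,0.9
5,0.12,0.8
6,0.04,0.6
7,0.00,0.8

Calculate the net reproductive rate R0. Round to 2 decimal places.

lx·mx by age: 0, 0.975, 1.197, 0.408, 0.198, 0.096, 0.024, 0
R0 = Σ lx·mx = 2.898 → 2.90

2.90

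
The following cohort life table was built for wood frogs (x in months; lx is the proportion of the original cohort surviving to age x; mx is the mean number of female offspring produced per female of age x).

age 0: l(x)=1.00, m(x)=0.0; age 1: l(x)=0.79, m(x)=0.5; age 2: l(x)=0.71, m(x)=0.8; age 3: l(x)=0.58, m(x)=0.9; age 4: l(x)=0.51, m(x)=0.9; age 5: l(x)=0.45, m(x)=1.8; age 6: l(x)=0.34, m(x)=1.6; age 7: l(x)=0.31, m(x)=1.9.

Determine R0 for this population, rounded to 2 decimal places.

3.89

lx·mx by age: 0, 0.395, 0.568, 0.522, 0.459, 0.81, 0.544, 0.589
R0 = Σ lx·mx = 3.887 → 3.89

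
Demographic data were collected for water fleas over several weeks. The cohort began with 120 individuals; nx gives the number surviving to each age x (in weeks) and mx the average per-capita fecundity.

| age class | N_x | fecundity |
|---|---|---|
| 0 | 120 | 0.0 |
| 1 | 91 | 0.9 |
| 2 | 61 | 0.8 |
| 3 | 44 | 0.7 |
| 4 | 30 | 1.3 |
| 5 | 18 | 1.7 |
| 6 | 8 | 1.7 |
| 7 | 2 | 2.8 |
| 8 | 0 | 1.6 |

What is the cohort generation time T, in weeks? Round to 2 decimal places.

lx = nx/n0 = nx/120: 1, 0.75833…, 0.50833…, 0.36667…, 0.25, 0.15, 0.06667…, 0.01667…, 0
lx·mx: 0, 0.6825…, 0.406667…, 0.256667…, 0.325, 0.255, 0.113333…, 0.046667…, 0 → R0 = 2.085833…
x·lx·mx: 0, 0.6825…, 0.813333…, 0.77…, 1.3, 1.275, 0.68…, 0.326667…, 0 → Σ = 5.8475…
T = 5.8475… / 2.085833… = 2.803436… → 2.80

2.80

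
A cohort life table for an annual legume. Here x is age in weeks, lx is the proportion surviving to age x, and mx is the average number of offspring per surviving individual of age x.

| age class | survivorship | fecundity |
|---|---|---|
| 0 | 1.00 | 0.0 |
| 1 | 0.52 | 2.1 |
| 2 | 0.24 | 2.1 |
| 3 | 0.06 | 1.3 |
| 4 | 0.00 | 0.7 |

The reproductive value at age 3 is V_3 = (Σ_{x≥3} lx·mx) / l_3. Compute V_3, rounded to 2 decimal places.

1.30

lx·mx for x ≥ 3: 0.078, 0 → sum = 0.078
V_3 = 0.078 / l_3 = 0.078 / 0.06 = 1.3 → 1.30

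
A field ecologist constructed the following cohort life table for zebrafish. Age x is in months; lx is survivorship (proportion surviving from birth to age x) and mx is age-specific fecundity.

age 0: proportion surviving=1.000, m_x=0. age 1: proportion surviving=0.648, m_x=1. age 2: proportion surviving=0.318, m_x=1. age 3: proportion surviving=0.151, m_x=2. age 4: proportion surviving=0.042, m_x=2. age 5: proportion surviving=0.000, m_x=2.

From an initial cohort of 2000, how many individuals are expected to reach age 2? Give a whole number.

636

Expected survivors = N0 · l_2 = 2000 × 0.318 = 636 → 636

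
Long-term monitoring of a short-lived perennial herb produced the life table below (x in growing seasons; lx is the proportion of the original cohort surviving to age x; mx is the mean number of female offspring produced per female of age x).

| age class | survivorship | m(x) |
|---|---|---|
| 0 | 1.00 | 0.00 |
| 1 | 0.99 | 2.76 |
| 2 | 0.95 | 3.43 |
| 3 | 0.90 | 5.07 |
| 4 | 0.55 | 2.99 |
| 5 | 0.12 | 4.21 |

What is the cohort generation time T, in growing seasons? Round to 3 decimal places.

2.522

lx·mx: 0, 2.7324, 3.2585, 4.563, 1.6445, 0.5052 → R0 = 12.7036
x·lx·mx: 0, 2.7324, 6.517, 13.689, 6.578, 2.526 → Σ = 32.0424
T = 32.0424 / 12.7036 = 2.522309… → 2.522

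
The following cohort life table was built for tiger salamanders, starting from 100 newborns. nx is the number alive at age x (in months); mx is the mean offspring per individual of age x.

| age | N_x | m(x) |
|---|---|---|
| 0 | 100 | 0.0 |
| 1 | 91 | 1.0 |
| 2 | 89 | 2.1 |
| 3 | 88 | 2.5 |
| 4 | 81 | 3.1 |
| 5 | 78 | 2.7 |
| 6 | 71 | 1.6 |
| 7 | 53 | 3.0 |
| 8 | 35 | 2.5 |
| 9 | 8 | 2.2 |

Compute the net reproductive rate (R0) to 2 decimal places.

lx = nx/n0 = nx/100: 1, 0.91, 0.89, 0.88, 0.81, 0.78, 0.71, 0.53, 0.35, 0.08
lx·mx by age: 0, 0.91, 1.869, 2.2, 2.511, 2.106, 1.136, 1.59, 0.875, 0.176
R0 = Σ lx·mx = 13.373 → 13.37

13.37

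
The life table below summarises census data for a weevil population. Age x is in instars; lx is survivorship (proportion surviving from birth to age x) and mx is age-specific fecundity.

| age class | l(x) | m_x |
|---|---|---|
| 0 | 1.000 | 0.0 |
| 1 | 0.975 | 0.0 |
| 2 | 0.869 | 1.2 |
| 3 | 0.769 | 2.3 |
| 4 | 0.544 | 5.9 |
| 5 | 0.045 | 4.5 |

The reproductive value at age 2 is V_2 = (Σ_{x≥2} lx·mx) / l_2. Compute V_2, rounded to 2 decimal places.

7.16

lx·mx for x ≥ 2: 1.0428, 1.7687, 3.2096, 0.2025 → sum = 6.2236
V_2 = 6.2236 / l_2 = 6.2236 / 0.869 = 7.161795… → 7.16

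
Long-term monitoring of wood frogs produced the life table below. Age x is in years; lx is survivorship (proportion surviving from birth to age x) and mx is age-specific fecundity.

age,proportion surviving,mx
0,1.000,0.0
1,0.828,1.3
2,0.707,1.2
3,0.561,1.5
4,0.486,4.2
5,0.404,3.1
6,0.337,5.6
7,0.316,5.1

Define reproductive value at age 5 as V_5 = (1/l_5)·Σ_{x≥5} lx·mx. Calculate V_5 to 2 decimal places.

lx·mx for x ≥ 5: 1.2524, 1.8872, 1.6116 → sum = 4.7512
V_5 = 4.7512 / l_5 = 4.7512 / 0.404 = 11.760396… → 11.76

11.76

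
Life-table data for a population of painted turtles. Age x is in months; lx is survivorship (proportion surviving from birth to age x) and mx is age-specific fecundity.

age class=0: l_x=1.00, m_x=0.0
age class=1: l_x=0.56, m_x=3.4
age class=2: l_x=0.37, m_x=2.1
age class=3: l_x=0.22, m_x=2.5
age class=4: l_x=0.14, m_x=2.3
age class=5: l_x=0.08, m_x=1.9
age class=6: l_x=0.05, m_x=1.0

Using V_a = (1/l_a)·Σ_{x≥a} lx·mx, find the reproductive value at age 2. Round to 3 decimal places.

lx·mx for x ≥ 2: 0.777, 0.55, 0.322, 0.152, 0.05 → sum = 1.851
V_2 = 1.851 / l_2 = 1.851 / 0.37 = 5.002703… → 5.003

5.003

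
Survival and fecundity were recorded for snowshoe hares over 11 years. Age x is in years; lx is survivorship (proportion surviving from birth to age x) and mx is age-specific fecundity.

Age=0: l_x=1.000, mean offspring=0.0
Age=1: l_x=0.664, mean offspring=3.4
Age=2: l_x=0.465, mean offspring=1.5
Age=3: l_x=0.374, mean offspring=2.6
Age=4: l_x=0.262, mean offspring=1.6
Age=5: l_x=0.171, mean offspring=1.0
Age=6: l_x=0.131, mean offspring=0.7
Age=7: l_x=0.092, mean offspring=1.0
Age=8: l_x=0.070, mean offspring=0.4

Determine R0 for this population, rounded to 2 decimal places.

4.73

lx·mx by age: 0, 2.2576, 0.6975, 0.9724, 0.4192, 0.171, 0.0917, 0.092, 0.028
R0 = Σ lx·mx = 4.7294 → 4.73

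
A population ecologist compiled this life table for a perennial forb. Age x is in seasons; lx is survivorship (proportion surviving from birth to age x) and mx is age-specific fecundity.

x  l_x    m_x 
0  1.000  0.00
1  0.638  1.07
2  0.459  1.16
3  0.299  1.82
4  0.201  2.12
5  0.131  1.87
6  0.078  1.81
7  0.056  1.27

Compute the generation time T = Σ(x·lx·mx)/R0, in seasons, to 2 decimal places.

2.90

lx·mx: 0, 0.68266, 0.53244, 0.54418, 0.42612, 0.24497, 0.14118, 0.07112 → R0 = 2.64267
x·lx·mx: 0, 0.68266, 1.06488, 1.63254, 1.70448, 1.22485, 0.84708, 0.49784 → Σ = 7.65433
T = 7.65433 / 2.64267 = 2.896438… → 2.90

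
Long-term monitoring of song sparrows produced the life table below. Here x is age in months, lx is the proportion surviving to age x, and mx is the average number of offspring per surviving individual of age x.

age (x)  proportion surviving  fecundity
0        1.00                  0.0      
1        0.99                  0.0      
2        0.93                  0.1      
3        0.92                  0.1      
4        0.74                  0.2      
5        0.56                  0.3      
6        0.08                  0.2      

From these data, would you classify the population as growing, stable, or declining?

R0 = Σ lx·mx = 0 + 0 + 0.093 + 0.092 + 0.148 + 0.168 + 0.016 = 0.517
R0 < 1, so the population is declining.

declining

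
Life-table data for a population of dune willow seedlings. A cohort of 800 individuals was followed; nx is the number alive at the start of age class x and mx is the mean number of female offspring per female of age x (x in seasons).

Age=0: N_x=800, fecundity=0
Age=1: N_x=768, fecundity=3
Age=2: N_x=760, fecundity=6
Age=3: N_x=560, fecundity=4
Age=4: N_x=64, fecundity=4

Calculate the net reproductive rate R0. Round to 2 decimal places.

lx = nx/n0 = nx/800: 1, 0.96, 0.95, 0.7, 0.08
lx·mx by age: 0, 2.88, 5.7, 2.8, 0.32
R0 = Σ lx·mx = 11.7 → 11.70

11.70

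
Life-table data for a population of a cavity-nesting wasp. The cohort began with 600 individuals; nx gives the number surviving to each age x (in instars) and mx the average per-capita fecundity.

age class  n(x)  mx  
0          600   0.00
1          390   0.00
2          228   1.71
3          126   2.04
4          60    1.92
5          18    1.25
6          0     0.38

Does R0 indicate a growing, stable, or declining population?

lx = nx/n0 = nx/600: 1, 0.65, 0.38, 0.21, 0.1, 0.03, 0
R0 = Σ lx·mx = 0 + 0 + 0.6498 + 0.4284 + 0.192 + 0.0375 + 0 = 1.3077
R0 > 1, so the population is growing.

growing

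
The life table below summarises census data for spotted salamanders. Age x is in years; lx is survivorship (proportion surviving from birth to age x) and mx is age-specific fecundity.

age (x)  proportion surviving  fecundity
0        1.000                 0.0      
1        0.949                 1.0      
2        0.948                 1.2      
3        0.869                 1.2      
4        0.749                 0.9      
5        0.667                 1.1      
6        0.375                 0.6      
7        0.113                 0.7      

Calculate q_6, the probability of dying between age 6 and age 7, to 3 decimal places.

0.699

q_6 = (l_6 − l_7) / l_6 = (0.375 − 0.113) / 0.375
     = 0.262 / 0.375 = 0.698667… → 0.699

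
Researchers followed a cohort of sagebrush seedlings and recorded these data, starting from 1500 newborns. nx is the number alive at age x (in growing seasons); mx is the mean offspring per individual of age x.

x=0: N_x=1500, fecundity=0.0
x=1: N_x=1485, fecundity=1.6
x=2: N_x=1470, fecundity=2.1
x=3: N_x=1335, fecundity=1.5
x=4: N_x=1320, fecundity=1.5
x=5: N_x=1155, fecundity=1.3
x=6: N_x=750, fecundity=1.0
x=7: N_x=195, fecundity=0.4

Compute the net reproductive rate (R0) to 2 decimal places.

lx = nx/n0 = nx/1500: 1, 0.99, 0.98, 0.89, 0.88, 0.77, 0.5, 0.13
lx·mx by age: 0, 1.584, 2.058, 1.335, 1.32, 1.001, 0.5, 0.052
R0 = Σ lx·mx = 7.85 → 7.85

7.85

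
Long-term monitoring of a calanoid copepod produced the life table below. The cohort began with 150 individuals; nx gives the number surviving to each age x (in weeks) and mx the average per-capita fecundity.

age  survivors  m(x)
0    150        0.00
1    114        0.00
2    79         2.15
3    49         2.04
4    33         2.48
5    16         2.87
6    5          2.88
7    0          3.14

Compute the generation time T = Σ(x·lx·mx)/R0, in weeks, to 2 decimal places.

3.11

lx = nx/n0 = nx/150: 1, 0.76, 0.52667…, 0.32667…, 0.22, 0.10667…, 0.03333…, 0
lx·mx: 0, 0, 1.132333…, 0.6664…, 0.5456, 0.306133…, 0.096…, 0 → R0 = 2.746467…
x·lx·mx: 0, 0, 2.264667…, 1.9992…, 2.1824, 1.530667…, 0.576…, 0 → Σ = 8.552933…
T = 8.552933… / 2.746467… = 3.114159… → 3.11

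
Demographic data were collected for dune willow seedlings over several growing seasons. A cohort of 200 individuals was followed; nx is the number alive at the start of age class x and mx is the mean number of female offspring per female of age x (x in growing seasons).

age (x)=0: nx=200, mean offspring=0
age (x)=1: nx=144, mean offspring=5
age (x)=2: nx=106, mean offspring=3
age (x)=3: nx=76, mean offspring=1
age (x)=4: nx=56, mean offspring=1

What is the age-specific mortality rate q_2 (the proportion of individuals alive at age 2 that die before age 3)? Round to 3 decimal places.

lx = nx/n0 = nx/200: 1, 0.72, 0.53, 0.38, 0.28
q_2 = (l_2 − l_3) / l_2 = (0.53 − 0.38) / 0.53
     = 0.15 / 0.53 = 0.283019… → 0.283

0.283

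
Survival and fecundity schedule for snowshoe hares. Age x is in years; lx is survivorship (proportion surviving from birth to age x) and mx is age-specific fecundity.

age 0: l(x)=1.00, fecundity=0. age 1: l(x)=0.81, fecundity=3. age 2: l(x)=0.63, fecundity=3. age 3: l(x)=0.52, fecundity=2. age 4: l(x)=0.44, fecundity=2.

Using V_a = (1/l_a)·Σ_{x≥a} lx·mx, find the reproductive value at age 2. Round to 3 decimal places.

6.048

lx·mx for x ≥ 2: 1.89, 1.04, 0.88 → sum = 3.81
V_2 = 3.81 / l_2 = 3.81 / 0.63 = 6.047619… → 6.048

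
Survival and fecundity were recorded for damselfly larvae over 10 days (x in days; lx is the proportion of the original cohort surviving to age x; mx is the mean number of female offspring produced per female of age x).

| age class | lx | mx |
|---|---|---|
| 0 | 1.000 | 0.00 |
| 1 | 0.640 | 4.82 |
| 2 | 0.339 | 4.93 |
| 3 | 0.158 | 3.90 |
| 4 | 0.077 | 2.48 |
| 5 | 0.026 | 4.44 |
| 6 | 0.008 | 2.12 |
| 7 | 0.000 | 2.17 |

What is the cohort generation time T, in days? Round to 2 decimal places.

1.71

lx·mx: 0, 3.0848, 1.67127, 0.6162, 0.19096, 0.11544, 0.01696, 0 → R0 = 5.69563
x·lx·mx: 0, 3.0848, 3.34254, 1.8486, 0.76384, 0.5772, 0.10176, 0 → Σ = 9.71874
T = 9.71874 / 5.69563 = 1.70635… → 1.71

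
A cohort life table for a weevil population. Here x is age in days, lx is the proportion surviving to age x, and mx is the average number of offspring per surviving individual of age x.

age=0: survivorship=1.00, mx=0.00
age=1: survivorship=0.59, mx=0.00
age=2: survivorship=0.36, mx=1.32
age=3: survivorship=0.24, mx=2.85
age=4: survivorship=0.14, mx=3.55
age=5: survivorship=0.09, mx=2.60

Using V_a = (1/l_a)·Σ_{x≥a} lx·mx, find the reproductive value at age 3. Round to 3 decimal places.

lx·mx for x ≥ 3: 0.684, 0.497, 0.234 → sum = 1.415
V_3 = 1.415 / l_3 = 1.415 / 0.24 = 5.895833… → 5.896

5.896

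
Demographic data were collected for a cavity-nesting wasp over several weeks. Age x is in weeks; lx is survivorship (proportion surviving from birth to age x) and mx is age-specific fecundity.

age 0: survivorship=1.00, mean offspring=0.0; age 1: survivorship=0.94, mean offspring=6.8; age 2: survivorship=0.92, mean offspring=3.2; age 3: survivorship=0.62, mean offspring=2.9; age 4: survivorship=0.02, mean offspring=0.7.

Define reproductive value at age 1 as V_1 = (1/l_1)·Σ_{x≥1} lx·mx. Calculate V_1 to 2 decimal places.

lx·mx for x ≥ 1: 6.392, 2.944, 1.798, 0.014 → sum = 11.148
V_1 = 11.148 / l_1 = 11.148 / 0.94 = 11.859574… → 11.86

11.86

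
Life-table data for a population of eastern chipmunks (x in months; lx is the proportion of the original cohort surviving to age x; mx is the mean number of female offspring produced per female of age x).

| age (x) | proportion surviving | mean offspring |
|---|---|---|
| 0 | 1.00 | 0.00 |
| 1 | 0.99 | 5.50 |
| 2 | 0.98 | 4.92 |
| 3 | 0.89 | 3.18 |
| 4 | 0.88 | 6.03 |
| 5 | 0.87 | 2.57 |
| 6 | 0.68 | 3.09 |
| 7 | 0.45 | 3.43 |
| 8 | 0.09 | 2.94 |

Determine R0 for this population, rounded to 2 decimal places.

lx·mx by age: 0, 5.445, 4.8216, 2.8302, 5.3064, 2.2359, 2.1012, 1.5435, 0.2646
R0 = Σ lx·mx = 24.5484 → 24.55

24.55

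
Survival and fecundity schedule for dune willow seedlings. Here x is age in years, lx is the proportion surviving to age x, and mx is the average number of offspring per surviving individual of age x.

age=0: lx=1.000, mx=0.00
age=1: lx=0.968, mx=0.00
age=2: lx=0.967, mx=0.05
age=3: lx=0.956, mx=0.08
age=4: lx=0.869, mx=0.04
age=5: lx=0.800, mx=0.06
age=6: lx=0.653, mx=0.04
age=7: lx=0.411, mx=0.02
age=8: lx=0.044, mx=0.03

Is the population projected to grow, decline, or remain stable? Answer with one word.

declining

R0 = Σ lx·mx = 0 + 0 + 0.04835 + 0.07648 + 0.03476 + 0.048 + 0.02612 + 0.00822 + 0.00132 = 0.24325
R0 < 1, so the population is declining.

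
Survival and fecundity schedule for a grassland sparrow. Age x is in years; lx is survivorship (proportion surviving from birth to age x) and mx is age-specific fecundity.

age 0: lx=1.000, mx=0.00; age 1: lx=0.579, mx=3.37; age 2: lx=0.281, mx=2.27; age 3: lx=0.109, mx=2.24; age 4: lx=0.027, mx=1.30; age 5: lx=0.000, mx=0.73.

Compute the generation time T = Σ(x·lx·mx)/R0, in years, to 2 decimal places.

1.43

lx·mx: 0, 1.95123, 0.63787, 0.24416, 0.0351, 0 → R0 = 2.86836
x·lx·mx: 0, 1.95123, 1.27574, 0.73248, 0.1404, 0 → Σ = 4.09985
T = 4.09985 / 2.86836 = 1.429336… → 1.43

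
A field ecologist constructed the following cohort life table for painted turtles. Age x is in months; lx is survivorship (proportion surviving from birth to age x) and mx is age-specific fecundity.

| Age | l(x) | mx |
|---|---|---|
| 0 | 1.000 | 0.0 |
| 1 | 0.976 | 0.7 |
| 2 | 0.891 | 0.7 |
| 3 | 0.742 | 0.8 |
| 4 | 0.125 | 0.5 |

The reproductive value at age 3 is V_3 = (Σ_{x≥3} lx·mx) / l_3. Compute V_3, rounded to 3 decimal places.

0.884

lx·mx for x ≥ 3: 0.5936, 0.0625 → sum = 0.6561
V_3 = 0.6561 / l_3 = 0.6561 / 0.742 = 0.884232… → 0.884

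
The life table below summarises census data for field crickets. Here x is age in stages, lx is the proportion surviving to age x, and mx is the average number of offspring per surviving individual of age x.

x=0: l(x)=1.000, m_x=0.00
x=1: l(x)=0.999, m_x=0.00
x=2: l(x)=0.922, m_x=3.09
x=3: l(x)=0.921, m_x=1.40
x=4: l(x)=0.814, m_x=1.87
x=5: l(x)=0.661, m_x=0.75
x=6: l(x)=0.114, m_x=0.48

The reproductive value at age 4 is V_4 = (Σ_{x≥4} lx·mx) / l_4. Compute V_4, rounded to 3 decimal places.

2.546

lx·mx for x ≥ 4: 1.52218, 0.49575, 0.05472 → sum = 2.07265
V_4 = 2.07265 / l_4 = 2.07265 / 0.814 = 2.546253… → 2.546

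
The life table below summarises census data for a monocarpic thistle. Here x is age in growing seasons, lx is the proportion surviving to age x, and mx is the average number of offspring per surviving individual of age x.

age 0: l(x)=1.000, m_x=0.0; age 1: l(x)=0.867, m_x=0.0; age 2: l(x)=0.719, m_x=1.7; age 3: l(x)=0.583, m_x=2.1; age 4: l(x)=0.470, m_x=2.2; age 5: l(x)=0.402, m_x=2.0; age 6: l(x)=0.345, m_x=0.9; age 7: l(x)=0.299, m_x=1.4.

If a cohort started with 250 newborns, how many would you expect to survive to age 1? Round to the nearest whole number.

Expected survivors = N0 · l_1 = 250 × 0.867 = 216.75 → 217

217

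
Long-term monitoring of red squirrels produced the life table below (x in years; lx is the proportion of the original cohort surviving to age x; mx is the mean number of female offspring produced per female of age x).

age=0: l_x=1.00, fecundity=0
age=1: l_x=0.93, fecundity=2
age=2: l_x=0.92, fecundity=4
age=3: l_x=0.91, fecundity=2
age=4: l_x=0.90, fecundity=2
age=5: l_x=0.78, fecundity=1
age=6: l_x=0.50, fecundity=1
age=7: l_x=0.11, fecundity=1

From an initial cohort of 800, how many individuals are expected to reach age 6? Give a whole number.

400

Expected survivors = N0 · l_6 = 800 × 0.50 = 400 → 400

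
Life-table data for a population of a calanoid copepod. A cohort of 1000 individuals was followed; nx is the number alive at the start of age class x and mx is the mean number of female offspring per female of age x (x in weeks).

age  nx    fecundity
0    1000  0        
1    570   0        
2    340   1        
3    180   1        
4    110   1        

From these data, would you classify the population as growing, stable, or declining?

lx = nx/n0 = nx/1000: 1, 0.57, 0.34, 0.18, 0.11
R0 = Σ lx·mx = 0 + 0 + 0.34 + 0.18 + 0.11 = 0.63
R0 < 1, so the population is declining.

declining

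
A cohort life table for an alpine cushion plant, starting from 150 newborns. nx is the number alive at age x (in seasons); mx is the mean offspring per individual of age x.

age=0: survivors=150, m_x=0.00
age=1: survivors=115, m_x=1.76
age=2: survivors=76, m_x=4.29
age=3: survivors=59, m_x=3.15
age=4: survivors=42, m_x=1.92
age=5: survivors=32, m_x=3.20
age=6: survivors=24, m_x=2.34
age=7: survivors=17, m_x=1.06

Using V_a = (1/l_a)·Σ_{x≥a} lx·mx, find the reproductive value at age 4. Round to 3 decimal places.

6.124

lx = nx/n0 = nx/150: 1, 0.76667…, 0.50667…, 0.39333…, 0.28, 0.21333…, 0.16, 0.11333…
lx·mx for x ≥ 4: 0.5376, 0.682667…, 0.3744, 0.120133… → sum = 1.7148…
V_4 = 1.7148… / l_4 = 1.7148… / 0.28 = 6.124286… → 6.124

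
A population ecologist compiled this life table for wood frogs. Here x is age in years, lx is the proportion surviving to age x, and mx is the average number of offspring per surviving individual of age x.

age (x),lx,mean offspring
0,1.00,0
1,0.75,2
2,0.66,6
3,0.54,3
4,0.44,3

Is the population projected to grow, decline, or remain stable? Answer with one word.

R0 = Σ lx·mx = 0 + 1.5 + 3.96 + 1.62 + 1.32 = 8.4
R0 > 1, so the population is growing.

growing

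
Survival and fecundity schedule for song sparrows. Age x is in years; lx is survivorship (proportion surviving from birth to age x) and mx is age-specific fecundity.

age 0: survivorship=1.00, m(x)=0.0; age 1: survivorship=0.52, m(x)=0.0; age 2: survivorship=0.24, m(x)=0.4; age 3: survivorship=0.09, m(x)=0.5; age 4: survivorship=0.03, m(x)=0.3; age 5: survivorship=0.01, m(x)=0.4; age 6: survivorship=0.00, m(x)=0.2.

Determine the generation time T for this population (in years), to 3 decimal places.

2.487

lx·mx: 0, 0, 0.096, 0.045, 0.009, 0.004, 0 → R0 = 0.154
x·lx·mx: 0, 0, 0.192, 0.135, 0.036, 0.02, 0 → Σ = 0.383
T = 0.383 / 0.154 = 2.487013… → 2.487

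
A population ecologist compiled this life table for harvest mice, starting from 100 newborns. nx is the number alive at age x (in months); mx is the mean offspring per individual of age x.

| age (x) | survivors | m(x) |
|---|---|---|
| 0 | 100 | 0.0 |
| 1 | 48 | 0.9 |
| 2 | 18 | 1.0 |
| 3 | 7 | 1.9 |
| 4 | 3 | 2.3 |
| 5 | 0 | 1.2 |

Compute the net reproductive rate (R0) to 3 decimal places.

lx = nx/n0 = nx/100: 1, 0.48, 0.18, 0.07, 0.03, 0
lx·mx by age: 0, 0.432, 0.18, 0.133, 0.069, 0
R0 = Σ lx·mx = 0.814 → 0.814

0.814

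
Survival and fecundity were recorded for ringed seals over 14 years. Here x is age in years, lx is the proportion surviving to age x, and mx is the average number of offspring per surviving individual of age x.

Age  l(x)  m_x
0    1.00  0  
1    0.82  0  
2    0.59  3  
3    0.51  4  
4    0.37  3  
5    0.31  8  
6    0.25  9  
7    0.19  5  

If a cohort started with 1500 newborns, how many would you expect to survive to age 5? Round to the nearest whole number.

465

Expected survivors = N0 · l_5 = 1500 × 0.31 = 465 → 465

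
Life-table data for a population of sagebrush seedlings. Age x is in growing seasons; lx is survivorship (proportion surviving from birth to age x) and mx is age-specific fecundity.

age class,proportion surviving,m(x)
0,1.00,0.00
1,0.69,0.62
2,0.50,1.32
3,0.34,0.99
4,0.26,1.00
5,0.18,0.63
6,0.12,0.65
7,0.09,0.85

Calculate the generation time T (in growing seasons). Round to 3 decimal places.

lx·mx: 0, 0.4278, 0.66, 0.3366, 0.26, 0.1134, 0.078, 0.0765 → R0 = 1.9523
x·lx·mx: 0, 0.4278, 1.32, 1.0098, 1.04, 0.567, 0.468, 0.5355 → Σ = 5.3681
T = 5.3681 / 1.9523 = 2.749629… → 2.750

2.750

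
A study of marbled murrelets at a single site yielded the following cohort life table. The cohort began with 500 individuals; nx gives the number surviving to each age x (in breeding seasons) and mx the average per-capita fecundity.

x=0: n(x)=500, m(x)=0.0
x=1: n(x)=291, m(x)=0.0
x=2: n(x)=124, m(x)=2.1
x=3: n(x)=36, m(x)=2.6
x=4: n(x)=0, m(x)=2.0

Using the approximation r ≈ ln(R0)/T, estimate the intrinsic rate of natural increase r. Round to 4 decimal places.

-0.1525

lx = nx/n0 = nx/500: 1, 0.582, 0.248, 0.072, 0
R0 = Σ lx·mx = 0 + 0 + 0.5208 + 0.1872 + 0 = 0.708
Σ x·lx·mx = 1.6032; T = 1.6032/0.708 = 2.26441…
r ≈ ln(R0)/T = ln(0.708)/2.26441… = -0.152495… → -0.1525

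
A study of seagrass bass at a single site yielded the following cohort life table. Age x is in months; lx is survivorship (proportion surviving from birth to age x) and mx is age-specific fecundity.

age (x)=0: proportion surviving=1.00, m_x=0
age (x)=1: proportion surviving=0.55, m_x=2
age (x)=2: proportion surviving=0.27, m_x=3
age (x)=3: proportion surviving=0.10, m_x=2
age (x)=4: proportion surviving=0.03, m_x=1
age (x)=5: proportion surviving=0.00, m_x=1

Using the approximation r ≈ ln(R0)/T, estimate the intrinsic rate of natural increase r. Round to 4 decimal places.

0.4733

R0 = Σ lx·mx = 0 + 1.1 + 0.81 + 0.2 + 0.03 + 0 = 2.14
Σ x·lx·mx = 3.44; T = 3.44/2.14 = 1.60748…
r ≈ ln(R0)/T = ln(2.14)/1.60748… = 0.473292… → 0.4733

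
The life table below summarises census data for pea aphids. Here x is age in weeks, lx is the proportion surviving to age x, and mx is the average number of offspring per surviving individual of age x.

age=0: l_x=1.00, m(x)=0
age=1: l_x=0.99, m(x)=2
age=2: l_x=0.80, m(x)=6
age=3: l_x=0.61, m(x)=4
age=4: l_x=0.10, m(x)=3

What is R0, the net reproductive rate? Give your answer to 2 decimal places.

9.52

lx·mx by age: 0, 1.98, 4.8, 2.44, 0.3
R0 = Σ lx·mx = 9.52 → 9.52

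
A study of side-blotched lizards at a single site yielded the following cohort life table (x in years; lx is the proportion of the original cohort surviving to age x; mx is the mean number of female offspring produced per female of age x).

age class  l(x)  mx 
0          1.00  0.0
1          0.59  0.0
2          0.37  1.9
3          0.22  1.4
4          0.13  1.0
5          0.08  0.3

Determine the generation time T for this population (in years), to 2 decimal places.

lx·mx: 0, 0, 0.703, 0.308, 0.13, 0.024 → R0 = 1.165
x·lx·mx: 0, 0, 1.406, 0.924, 0.52, 0.12 → Σ = 2.97
T = 2.97 / 1.165 = 2.549356… → 2.55

2.55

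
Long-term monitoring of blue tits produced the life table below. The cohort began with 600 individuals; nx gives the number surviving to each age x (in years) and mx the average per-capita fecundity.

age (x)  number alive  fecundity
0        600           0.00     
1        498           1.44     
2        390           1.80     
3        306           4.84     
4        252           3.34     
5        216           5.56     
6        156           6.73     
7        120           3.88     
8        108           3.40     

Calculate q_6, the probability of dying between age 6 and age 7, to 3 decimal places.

lx = nx/n0 = nx/600: 1, 0.83, 0.65, 0.51, 0.42, 0.36, 0.26, 0.2, 0.18
q_6 = (l_6 − l_7) / l_6 = (0.26 − 0.2) / 0.26
     = 0.06 / 0.26 = 0.230769… → 0.231

0.231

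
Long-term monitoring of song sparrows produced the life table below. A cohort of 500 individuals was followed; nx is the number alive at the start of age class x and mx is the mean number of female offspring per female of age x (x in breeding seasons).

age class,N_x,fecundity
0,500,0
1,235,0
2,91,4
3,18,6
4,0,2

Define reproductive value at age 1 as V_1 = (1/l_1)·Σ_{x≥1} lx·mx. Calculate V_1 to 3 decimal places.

lx = nx/n0 = nx/500: 1, 0.47, 0.182, 0.036, 0
lx·mx for x ≥ 1: 0, 0.728, 0.216, 0 → sum = 0.944
V_1 = 0.944 / l_1 = 0.944 / 0.47 = 2.008511… → 2.009

2.009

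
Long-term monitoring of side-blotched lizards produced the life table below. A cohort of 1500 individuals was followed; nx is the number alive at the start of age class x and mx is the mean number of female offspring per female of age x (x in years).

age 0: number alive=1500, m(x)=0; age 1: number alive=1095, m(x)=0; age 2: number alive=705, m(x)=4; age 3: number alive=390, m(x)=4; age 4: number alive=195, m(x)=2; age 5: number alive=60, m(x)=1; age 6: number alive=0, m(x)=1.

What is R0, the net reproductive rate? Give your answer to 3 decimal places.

3.220

lx = nx/n0 = nx/1500: 1, 0.73, 0.47, 0.26, 0.13, 0.04, 0
lx·mx by age: 0, 0, 1.88, 1.04, 0.26, 0.04, 0
R0 = Σ lx·mx = 3.22 → 3.220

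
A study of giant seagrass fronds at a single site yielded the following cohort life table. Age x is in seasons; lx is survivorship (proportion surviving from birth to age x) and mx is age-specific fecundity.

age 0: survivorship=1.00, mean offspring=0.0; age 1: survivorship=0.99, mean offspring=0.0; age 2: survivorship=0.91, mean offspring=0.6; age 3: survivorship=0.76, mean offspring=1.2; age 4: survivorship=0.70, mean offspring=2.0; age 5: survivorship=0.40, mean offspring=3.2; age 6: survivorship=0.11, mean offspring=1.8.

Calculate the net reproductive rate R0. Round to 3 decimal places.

lx·mx by age: 0, 0, 0.546, 0.912, 1.4, 1.28, 0.198
R0 = Σ lx·mx = 4.336 → 4.336

4.336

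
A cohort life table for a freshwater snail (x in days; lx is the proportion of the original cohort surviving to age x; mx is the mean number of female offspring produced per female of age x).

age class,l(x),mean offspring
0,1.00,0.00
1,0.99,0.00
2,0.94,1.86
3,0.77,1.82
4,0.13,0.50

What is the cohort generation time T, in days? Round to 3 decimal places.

lx·mx: 0, 0, 1.7484, 1.4014, 0.065 → R0 = 3.2148
x·lx·mx: 0, 0, 3.4968, 4.2042, 0.26 → Σ = 7.961
T = 7.961 / 3.2148 = 2.476359… → 2.476

2.476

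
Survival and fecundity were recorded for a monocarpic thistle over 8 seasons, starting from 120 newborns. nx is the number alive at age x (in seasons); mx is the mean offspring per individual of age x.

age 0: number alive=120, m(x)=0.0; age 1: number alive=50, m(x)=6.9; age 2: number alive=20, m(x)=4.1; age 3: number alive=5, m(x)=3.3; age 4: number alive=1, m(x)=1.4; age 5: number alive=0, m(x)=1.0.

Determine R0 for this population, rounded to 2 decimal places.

lx = nx/n0 = nx/120: 1, 0.41667…, 0.16667…, 0.04167…, 0.00833…, 0
lx·mx by age: 0, 2.875…, 0.683333…, 0.1375…, 0.011667…, 0
R0 = Σ lx·mx = 3.7075… → 3.71

3.71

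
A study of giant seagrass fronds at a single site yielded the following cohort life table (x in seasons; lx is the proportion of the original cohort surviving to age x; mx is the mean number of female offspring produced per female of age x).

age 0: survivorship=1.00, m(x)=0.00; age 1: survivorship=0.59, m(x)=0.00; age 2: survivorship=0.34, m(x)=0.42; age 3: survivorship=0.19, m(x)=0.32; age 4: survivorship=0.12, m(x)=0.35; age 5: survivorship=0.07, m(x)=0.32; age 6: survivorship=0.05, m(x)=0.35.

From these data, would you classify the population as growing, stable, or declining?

R0 = Σ lx·mx = 0 + 0 + 0.1428 + 0.0608 + 0.042 + 0.0224 + 0.0175 = 0.2855
R0 < 1, so the population is declining.

declining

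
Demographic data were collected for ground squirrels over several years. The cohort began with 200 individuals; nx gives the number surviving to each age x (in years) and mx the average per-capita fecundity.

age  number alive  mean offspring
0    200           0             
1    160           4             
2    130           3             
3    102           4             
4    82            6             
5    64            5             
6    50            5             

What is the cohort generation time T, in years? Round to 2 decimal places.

lx = nx/n0 = nx/200: 1, 0.8, 0.65, 0.51, 0.41, 0.32, 0.25
lx·mx: 0, 3.2, 1.95, 2.04, 2.46, 1.6, 1.25 → R0 = 12.5
x·lx·mx: 0, 3.2, 3.9, 6.12, 9.84, 8, 7.5 → Σ = 38.56
T = 38.56 / 12.5 = 3.0848 → 3.08

3.08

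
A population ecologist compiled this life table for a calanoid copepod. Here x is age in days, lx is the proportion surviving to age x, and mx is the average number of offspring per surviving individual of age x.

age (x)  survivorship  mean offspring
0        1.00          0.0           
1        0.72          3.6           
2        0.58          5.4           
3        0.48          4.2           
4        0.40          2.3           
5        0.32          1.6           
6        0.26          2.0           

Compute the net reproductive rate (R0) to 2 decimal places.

lx·mx by age: 0, 2.592, 3.132, 2.016, 0.92, 0.512, 0.52
R0 = Σ lx·mx = 9.692 → 9.69

9.69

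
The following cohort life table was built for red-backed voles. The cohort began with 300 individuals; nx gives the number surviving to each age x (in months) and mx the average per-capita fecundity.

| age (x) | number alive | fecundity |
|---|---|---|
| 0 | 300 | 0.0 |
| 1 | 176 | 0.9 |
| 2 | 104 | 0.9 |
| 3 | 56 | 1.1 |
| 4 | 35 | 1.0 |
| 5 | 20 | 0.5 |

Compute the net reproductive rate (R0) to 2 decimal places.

lx = nx/n0 = nx/300: 1, 0.58667…, 0.34667…, 0.18667…, 0.11667…, 0.06667…
lx·mx by age: 0, 0.528…, 0.312…, 0.205333…, 0.116667…, 0.033333…
R0 = Σ lx·mx = 1.195333… → 1.20

1.20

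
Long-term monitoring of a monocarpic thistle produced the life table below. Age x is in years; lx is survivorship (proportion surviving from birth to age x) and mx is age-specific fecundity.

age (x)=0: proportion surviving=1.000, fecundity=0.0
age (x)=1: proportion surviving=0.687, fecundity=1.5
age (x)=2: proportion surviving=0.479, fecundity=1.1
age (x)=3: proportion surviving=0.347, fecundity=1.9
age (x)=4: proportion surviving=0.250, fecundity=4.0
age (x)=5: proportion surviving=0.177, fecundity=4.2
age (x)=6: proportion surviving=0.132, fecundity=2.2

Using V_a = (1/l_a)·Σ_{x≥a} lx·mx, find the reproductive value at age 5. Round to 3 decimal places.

lx·mx for x ≥ 5: 0.7434, 0.2904 → sum = 1.0338
V_5 = 1.0338 / l_5 = 1.0338 / 0.177 = 5.840678… → 5.841

5.841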